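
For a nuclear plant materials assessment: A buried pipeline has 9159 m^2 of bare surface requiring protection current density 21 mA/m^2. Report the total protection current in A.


I = area * current density, then convert mA → A (÷1000)
I = 9159 * 21 / 1000 = 192.34 A

192.34 A


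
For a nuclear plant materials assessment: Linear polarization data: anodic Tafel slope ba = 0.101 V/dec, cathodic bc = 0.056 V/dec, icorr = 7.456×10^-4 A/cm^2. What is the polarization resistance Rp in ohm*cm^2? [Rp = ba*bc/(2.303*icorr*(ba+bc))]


Apply the Stern-Geary equation: Rp = ba*bc / (2.303*icorr*(ba+bc))
ba*bc = 0.101*0.056 = 0.005656
ba+bc = 0.157; 2.303*icorr*(ba+bc) = 2.303*7.456×10^-4*0.157 = 2.6958734×10^-4
Rp = 0.005656 / 2.6958734×10^-4 = 20.98 ohm*cm^2

20.98 ohm*cm^2


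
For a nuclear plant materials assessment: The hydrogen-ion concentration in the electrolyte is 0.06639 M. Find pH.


pH = −log10[H+]
pH = −log10(0.06639) = 1.18

1.18


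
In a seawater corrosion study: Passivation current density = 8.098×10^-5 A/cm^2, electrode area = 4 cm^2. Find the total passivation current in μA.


I = i_pass * A, then convert A → μA (×10^6)
I = 8.098×10^-5 * 4 * 10^6 = 323.92 μA

323.92 μA


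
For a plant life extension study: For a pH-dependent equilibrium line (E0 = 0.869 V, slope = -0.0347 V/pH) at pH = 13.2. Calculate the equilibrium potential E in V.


Apply the Pourbaix line equation: E = E0 + slope*pH
E = 0.869 + (-0.0347)*13.2 = 0.869 + (-0.45804) = 0.41096 V
Rounded to 3 decimal places: E = 0.411 V

0.411 V


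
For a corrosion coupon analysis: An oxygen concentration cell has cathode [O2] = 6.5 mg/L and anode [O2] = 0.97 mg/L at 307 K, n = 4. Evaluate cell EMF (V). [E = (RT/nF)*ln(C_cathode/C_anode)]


Apply the Nernst concentration-cell relation: E = (RT/nF)*ln(C_cathode/C_anode)
RT/nF = 8.314*307/(4*96485) = 0.00661346 V
ln(6.5/0.97) = 1.90226
E = 0.00661346 * 1.90226 = 0.01258 V

0.01258 V


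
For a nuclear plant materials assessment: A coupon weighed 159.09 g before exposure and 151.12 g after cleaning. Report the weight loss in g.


Weight loss = initial − final
WL = 159.09 − 151.12 = 7.97 g

7.97 g


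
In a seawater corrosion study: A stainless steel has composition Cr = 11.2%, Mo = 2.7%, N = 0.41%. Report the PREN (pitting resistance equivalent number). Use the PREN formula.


Apply the PREN formula: PREN = Cr + 3.3*Mo + 16*N
PREN = 11.2 + 3.3*2.7 + 16*0.41
PREN = 11.2 + 8.91 + 6.56 = 26.67

26.67


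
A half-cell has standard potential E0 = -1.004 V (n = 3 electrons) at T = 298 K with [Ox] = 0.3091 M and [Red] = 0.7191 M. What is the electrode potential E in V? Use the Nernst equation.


Apply the Nernst equation: E = E0 + (RT/nF)*ln([Ox]/[Red])
Step 1: RT/nF = 8.314*298/(3*96485) = 0.00855944 V
Step 2: [Ox]/[Red] = 0.3091/0.7191 = 0.429843
Step 3: ln(0.429843) = -0.844335
Step 4: correction = 0.00855944 * -0.844335 = -0.007 V
E = -1.004 + -0.007 = -1.011 V

-1.011 V


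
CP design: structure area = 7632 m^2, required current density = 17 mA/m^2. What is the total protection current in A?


I = area * current density, then convert mA → A (÷1000)
I = 7632 * 17 / 1000 = 129.74 A

129.74 A


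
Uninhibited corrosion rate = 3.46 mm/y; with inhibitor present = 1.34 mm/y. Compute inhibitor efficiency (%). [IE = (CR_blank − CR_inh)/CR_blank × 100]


Apply the inhibitor-efficiency definition: IE = (CR_blank − CR_inh)/CR_blank × 100
IE = (3.46 − 1.34) / 3.46 × 100
IE = 2.12 / 3.46 × 100 = 61.3 %

61.3 %


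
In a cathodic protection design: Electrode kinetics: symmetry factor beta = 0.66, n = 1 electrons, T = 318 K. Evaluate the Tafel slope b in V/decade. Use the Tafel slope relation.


Apply the Tafel slope relation: b = 2.303*R*T/(beta*n*F)
Numerator: 2.303 * 8.314 * 318 = 6088.79
Denominator: 0.66 * 1 * 96485 = 63680.1
b = 6088.79 / 63680.1 = 0.096 V/decade

0.096 V/decade


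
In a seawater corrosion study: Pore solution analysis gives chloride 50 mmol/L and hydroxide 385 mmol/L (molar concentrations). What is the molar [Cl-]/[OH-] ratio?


Threshold parameter = [Cl-] / [OH-] (molar basis; both in mmol/L, so units cancel)
Ratio = 50 / 385 = 0.13

0.13


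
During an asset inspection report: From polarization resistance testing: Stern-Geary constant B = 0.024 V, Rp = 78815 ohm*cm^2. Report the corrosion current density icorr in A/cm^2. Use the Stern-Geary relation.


Apply the Stern-Geary relation: icorr = B / Rp
icorr = 0.024 / 78815 = 3.045×10^-7 A/cm^2

3.045×10^-7 A/cm^2


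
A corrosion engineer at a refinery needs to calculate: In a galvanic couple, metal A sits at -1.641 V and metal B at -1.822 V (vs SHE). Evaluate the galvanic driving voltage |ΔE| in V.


Driving voltage is the absolute potential difference.
|ΔE| = |-1.641 − (-1.822)| = 0.181 V

0.181 V


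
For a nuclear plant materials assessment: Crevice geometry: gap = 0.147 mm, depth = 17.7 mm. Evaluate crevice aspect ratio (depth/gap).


Aspect ratio = depth / gap
Ratio = 17.7 / 0.147 = 120.4

120.4


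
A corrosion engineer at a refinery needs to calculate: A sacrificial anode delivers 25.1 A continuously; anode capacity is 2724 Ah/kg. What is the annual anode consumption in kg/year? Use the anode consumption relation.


Annual consumption = current * hours per year / capacity
Rate = 25.1 * 8760 / 2724 = 80.7 kg/year

80.7 kg/year


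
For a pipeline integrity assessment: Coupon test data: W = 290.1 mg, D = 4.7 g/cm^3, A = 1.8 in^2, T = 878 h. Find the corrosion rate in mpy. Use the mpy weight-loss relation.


Apply the mpy weight-loss relation: CR = 534 * W / (D * A * T)
Numerator: 534 * 290.1 = 154913.4
Denominator: 4.7 * 1.8 * 878 = 7427.88
CR = 154913.4 / 7427.88 = 20.85567 mpy

20.85567 mpy


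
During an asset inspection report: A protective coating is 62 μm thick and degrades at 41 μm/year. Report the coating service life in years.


Service life = thickness / degradation rate
Life = 62 / 41 = 1.5 years

1.5 years


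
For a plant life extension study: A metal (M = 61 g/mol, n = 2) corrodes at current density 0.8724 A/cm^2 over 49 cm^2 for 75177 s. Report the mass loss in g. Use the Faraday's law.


Apply Faraday's law: m = i*A*t*M / (n*F)
Total charge passed Q = i*A*t = 0.8724*49*75177 = 3213636.3252 C
m = Q*M/(n*F) = 3213636.3252*61/(2*96485) = 1015.8668 g

1015.8668 g


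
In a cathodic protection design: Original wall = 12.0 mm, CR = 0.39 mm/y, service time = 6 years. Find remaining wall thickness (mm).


Remaining wall = original − CR × time
t = 12.0 − 0.39*6 = 12.0 − 2.34 = 9.66 mm

9.66 mm


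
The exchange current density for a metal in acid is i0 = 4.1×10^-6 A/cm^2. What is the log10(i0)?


i0 = 4.1×10^-6 A/cm^2
log10(i0) = -5.387

-5.387


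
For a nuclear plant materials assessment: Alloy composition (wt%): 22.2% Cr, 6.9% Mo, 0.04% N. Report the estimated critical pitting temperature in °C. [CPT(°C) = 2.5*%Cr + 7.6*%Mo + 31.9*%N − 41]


Apply the ASTM G48 empirical CPT estimate: CPT(°C) = 2.5*%Cr + 7.6*%Mo + 31.9*%N − 41
2.5*22.2 = 55.5; 7.6*6.9 = 52.44; 31.9*0.04 = 1.276
CPT = 55.5 + 52.44 + 1.276 − 41 = 68.216 °C
Rounded to 0.1 °C: CPT ≈ 68.2 °C

68.2 °C


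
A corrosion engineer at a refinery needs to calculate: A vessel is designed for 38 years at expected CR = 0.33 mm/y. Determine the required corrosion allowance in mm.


Corrosion allowance = CR × design life
CA = 0.33 * 38 = 12.54 mm

12.54 mm


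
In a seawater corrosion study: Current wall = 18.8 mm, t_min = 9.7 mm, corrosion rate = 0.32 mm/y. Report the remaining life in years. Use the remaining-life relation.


Apply the remaining-life relation: RL = (t_current − t_min) / CR
RL = (18.8 − 9.7) / 0.32 = 9.1 / 0.32 = 28.4 years

28.4 years


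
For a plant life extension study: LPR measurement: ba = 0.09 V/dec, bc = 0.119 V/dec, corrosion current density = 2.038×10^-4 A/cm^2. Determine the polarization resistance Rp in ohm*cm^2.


Apply the Stern-Geary equation: Rp = ba*bc / (2.303*icorr*(ba+bc))
ba*bc = 0.09*0.119 = 0.01071
ba+bc = 0.209; 2.303*icorr*(ba+bc) = 2.303*2.038×10^-4*0.209 = 9.8094443×10^-5
Rp = 0.01071 / 9.8094443×10^-5 = 109.18 ohm*cm^2

109.18 ohm*cm^2


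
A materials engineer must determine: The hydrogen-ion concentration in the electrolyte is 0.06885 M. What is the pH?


pH = −log10[H+]
pH = −log10(0.06885) = 1.16

1.16


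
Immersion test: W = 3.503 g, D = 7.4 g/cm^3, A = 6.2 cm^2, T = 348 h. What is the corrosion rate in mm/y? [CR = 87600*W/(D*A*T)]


Apply the mm/y weight-loss relation: CR = 87600 * W / (D * A * T)
Numerator: 87600 * 3.503 = 306862.8
Denominator: 7.4 * 6.2 * 348 = 15966.24
CR = 306862.8 / 15966.24 = 19.219478 mm/y

19.219478 mm/y


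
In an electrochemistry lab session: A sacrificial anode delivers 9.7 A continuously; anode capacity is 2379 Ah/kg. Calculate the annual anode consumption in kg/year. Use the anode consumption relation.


Annual consumption = current * hours per year / capacity
Rate = 9.7 * 8760 / 2379 = 35.7 kg/year

35.7 kg/year


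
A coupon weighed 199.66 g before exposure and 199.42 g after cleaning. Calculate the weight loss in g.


Weight loss = initial − final
WL = 199.66 − 199.42 = 0.24 g

0.24 g


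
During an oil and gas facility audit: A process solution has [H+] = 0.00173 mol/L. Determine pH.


pH = −log10[H+]
pH = −log10(0.00173) = 2.76

2.76


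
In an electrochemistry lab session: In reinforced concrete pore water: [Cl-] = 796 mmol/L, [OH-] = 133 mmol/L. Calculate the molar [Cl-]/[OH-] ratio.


Threshold parameter = [Cl-] / [OH-] (molar basis; both in mmol/L, so units cancel)
Ratio = 796 / 133 = 5.98

5.98


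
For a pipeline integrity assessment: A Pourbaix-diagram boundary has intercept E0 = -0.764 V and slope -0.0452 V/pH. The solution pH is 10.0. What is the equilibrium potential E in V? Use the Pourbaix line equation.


Apply the Pourbaix line equation: E = E0 + slope*pH
E = -0.764 + (-0.0452)*10.0 = -0.764 + (-0.452) = -1.216 V
Rounded to 4 decimal places: E = -1.2160 V

-1.2160 V


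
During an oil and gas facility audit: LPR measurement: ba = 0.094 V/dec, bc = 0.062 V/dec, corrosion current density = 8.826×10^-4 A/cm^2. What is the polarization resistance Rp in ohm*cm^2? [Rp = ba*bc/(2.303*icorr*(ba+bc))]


Apply the Stern-Geary equation: Rp = ba*bc / (2.303*icorr*(ba+bc))
ba*bc = 0.094*0.062 = 0.005828
ba+bc = 0.156; 2.303*icorr*(ba+bc) = 2.303*8.826×10^-4*0.156 = 3.1708994×10^-4
Rp = 0.005828 / 3.1708994×10^-4 = 18.38 ohm*cm^2

18.38 ohm*cm^2


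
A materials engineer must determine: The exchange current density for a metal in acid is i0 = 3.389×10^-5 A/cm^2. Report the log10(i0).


i0 = 3.389×10^-5 A/cm^2
log10(i0) = -4.47

-4.47


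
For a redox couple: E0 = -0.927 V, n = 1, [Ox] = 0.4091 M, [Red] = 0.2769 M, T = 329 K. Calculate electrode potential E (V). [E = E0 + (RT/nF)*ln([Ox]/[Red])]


Apply the Nernst equation: E = E0 + (RT/nF)*ln([Ox]/[Red])
Step 1: RT/nF = 8.314*329/(1*96485) = 0.02834955 V
Step 2: [Ox]/[Red] = 0.4091/0.2769 = 1.477429
Step 3: ln(1.477429) = 0.390303
Step 4: correction = 0.02834955 * 0.390303 = 0.011 V
E = -0.927 + 0.011 = -0.916 V

-0.916 V


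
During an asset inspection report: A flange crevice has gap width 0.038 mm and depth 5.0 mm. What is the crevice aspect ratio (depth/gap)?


Aspect ratio = depth / gap
Ratio = 5.0 / 0.038 = 131.6

131.6


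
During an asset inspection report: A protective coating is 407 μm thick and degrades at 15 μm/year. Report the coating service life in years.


Service life = thickness / degradation rate
Life = 407 / 15 = 27.1 years

27.1 years


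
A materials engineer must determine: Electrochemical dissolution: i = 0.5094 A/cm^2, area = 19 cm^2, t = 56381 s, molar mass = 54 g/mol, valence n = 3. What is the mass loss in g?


Apply Faraday's law: m = i*A*t*M / (n*F)
Total charge passed Q = i*A*t = 0.5094*19*56381 = 545689.1466 C
m = Q*M/(n*F) = 545689.1466*54/(3*96485) = 101.8024 g

101.8024 g


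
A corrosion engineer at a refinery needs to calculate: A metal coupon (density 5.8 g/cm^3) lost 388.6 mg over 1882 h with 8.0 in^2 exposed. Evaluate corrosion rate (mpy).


Apply the mpy weight-loss relation: CR = 534 * W / (D * A * T)
Numerator: 534 * 388.6 = 207512.4
Denominator: 5.8 * 8.0 * 1882 = 87324.8
CR = 207512.4 / 87324.8 = 2.376 mpy

2.376 mpy


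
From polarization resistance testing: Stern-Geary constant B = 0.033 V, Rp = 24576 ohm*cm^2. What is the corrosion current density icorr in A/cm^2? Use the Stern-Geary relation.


Apply the Stern-Geary relation: icorr = B / Rp
icorr = 0.033 / 24576 = 1.343×10^-6 A/cm^2

1.343×10^-6 A/cm^2


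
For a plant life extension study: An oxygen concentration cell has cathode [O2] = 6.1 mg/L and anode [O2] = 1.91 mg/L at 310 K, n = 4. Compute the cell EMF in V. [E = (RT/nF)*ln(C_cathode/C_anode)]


Apply the Nernst concentration-cell relation: E = (RT/nF)*ln(C_cathode/C_anode)
RT/nF = 8.314*310/(4*96485) = 0.00667808 V
ln(6.1/1.91) = 1.16119
E = 0.00667808 * 1.16119 = 0.00775 V

0.00775 V


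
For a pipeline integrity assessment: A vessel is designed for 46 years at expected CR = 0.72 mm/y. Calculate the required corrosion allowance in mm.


Corrosion allowance = CR × design life
CA = 0.72 * 46 = 33.12 mm

33.12 mm


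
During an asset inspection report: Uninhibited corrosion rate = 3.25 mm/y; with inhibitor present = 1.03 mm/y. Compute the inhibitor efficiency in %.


Apply the inhibitor-efficiency definition: IE = (CR_blank − CR_inh)/CR_blank × 100
IE = (3.25 − 1.03) / 3.25 × 100
IE = 2.22 / 3.25 × 100 = 68.3 %

68.3 %


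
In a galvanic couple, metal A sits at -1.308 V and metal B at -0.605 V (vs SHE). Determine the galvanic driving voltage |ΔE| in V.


Driving voltage is the absolute potential difference.
|ΔE| = |-1.308 − (-0.605)| = 0.703 V

0.703 V


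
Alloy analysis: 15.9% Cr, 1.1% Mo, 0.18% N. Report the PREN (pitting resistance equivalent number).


Apply the PREN formula: PREN = Cr + 3.3*Mo + 16*N
PREN = 15.9 + 3.3*1.1 + 16*0.18
PREN = 15.9 + 3.63 + 2.88 = 22.41

22.41


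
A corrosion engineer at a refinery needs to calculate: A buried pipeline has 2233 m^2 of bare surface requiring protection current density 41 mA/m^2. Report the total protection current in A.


I = area * current density, then convert mA → A (÷1000)
I = 2233 * 41 / 1000 = 91.55 A

91.55 A


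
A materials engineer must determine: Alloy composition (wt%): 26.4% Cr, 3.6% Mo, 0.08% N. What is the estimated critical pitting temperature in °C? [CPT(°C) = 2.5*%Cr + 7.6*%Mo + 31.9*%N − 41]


Apply the ASTM G48 empirical CPT estimate: CPT(°C) = 2.5*%Cr + 7.6*%Mo + 31.9*%N − 41
2.5*26.4 = 66; 7.6*3.6 = 27.36; 31.9*0.08 = 2.552
CPT = 66 + 27.36 + 2.552 − 41 = 54.912 °C
Rounded to 0.1 °C: CPT ≈ 54.9 °C

54.9 °C


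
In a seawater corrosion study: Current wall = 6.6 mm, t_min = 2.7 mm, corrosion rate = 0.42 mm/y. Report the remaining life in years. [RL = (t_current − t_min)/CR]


Apply the remaining-life relation: RL = (t_current − t_min) / CR
RL = (6.6 − 2.7) / 0.42 = 3.9 / 0.42 = 9.3 years

9.3 years


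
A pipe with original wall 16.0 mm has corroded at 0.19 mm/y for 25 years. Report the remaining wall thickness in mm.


Remaining wall = original − CR × time
t = 16.0 − 0.19*25 = 16.0 − 4.75 = 11.25 mm

11.25 mm


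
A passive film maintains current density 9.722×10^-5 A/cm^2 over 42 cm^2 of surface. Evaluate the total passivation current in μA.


I = i_pass * A, then convert A → μA (×10^6)
I = 9.722×10^-5 * 42 * 10^6 = 4083.24 μA

4083.24 μA


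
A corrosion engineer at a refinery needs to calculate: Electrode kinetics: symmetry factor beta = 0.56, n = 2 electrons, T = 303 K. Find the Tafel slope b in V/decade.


Apply the Tafel slope relation: b = 2.303*R*T/(beta*n*F)
Numerator: 2.303 * 8.314 * 303 = 5801.58
Denominator: 0.56 * 2 * 96485 = 108063.2
b = 5801.58 / 108063.2 = 0.054 V/decade

0.054 V/decade


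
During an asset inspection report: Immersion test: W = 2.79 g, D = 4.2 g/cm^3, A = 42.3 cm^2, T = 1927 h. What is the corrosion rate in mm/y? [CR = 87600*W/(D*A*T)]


Apply the mm/y weight-loss relation: CR = 87600 * W / (D * A * T)
Numerator: 87600 * 2.79 = 244404.0
Denominator: 4.2 * 42.3 * 1927 = 342350.82
CR = 244404.0 / 342350.82 = 0.7139 mm/y

0.7139 mm/y


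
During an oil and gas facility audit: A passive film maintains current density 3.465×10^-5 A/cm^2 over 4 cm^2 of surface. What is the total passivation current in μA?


I = i_pass * A, then convert A → μA (×10^6)
I = 3.465×10^-5 * 4 * 10^6 = 138.6 μA

138.6 μA


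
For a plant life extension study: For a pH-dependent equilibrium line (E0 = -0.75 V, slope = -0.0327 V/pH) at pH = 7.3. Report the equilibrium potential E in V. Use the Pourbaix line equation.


Apply the Pourbaix line equation: E = E0 + slope*pH
E = -0.75 + (-0.0327)*7.3 = -0.75 + (-0.23871) = -0.98871 V
Rounded to 4 decimal places: E = -0.9887 V

-0.9887 V


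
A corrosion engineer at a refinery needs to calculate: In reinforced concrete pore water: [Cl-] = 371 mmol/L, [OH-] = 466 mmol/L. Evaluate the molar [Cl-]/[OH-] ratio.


Threshold parameter = [Cl-] / [OH-] (molar basis; both in mmol/L, so units cancel)
Ratio = 371 / 466 = 0.8

0.8


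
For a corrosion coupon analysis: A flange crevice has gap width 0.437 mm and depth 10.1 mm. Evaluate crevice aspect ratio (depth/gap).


Aspect ratio = depth / gap
Ratio = 10.1 / 0.437 = 23.1

23.1


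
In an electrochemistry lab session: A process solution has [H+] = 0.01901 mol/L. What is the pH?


pH = −log10[H+]
pH = −log10(0.01901) = 1.72

1.72


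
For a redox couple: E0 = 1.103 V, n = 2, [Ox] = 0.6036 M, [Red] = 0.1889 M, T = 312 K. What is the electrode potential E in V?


Apply the Nernst equation: E = E0 + (RT/nF)*ln([Ox]/[Red])
Step 1: RT/nF = 8.314*312/(2*96485) = 0.01344234 V
Step 2: [Ox]/[Red] = 0.6036/0.1889 = 3.195341
Step 3: ln(3.195341) = 1.161694
Step 4: correction = 0.01344234 * 1.161694 = 0.0156 V
E = 1.103 + 0.0156 = 1.1186 V

1.1186 V


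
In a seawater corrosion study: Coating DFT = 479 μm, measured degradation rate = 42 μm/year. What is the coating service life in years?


Service life = thickness / degradation rate
Life = 479 / 42 = 11.4 years

11.4 years


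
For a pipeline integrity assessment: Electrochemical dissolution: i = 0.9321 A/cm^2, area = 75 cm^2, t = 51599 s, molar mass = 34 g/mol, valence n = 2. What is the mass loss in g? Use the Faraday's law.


Apply Faraday's law: m = i*A*t*M / (n*F)
Total charge passed Q = i*A*t = 0.9321*75*51599 = 3607157.0925 C
m = Q*M/(n*F) = 3607157.0925*34/(2*96485) = 635.5565 g

635.5565 g


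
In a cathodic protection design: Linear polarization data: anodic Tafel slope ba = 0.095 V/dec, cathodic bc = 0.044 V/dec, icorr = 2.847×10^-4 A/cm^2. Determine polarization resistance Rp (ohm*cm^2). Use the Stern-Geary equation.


Apply the Stern-Geary equation: Rp = ba*bc / (2.303*icorr*(ba+bc))
ba*bc = 0.095*0.044 = 0.00418
ba+bc = 0.139; 2.303*icorr*(ba+bc) = 2.303*2.847×10^-4*0.139 = 9.113731×10^-5
Rp = 0.00418 / 9.113731×10^-5 = 45.9 ohm*cm^2

45.9 ohm*cm^2


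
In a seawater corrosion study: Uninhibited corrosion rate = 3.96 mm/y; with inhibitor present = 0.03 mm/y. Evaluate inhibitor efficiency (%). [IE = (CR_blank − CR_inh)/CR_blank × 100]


Apply the inhibitor-efficiency definition: IE = (CR_blank − CR_inh)/CR_blank × 100
IE = (3.96 − 0.03) / 3.96 × 100
IE = 3.93 / 3.96 × 100 = 99.2 %

99.2 %


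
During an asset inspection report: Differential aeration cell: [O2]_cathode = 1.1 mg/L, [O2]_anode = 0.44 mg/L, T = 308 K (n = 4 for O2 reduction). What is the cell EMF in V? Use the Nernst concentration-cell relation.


Apply the Nernst concentration-cell relation: E = (RT/nF)*ln(C_cathode/C_anode)
RT/nF = 8.314*308/(4*96485) = 0.006635 V
ln(1.1/0.44) = 0.91629
E = 0.006635 * 0.91629 = 0.00608 V

0.00608 V


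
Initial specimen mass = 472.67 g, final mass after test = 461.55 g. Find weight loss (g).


Weight loss = initial − final
WL = 472.67 − 461.55 = 11.12 g

11.12 g


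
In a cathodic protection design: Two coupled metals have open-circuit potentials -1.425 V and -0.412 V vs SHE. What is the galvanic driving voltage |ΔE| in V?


Driving voltage is the absolute potential difference.
|ΔE| = |-1.425 − (-0.412)| = 1.013 V

1.013 V


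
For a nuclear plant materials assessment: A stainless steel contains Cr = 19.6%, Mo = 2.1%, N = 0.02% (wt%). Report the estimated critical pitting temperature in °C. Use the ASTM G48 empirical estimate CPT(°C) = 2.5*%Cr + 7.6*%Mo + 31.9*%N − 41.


Apply the ASTM G48 empirical CPT estimate: CPT(°C) = 2.5*%Cr + 7.6*%Mo + 31.9*%N − 41
2.5*19.6 = 49; 7.6*2.1 = 15.96; 31.9*0.02 = 0.638
CPT = 49 + 15.96 + 0.638 − 41 = 24.598 °C
Rounded to 0.1 °C: CPT ≈ 24.6 °C

24.6 °C


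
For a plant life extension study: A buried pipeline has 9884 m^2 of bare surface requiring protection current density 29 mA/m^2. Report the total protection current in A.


I = area * current density, then convert mA → A (÷1000)
I = 9884 * 29 / 1000 = 286.64 A

286.64 A


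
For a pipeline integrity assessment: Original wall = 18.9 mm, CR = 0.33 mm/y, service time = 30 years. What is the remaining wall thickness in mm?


Remaining wall = original − CR × time
t = 18.9 − 0.33*30 = 18.9 − 9.9 = 9.0 mm

9.0 mm


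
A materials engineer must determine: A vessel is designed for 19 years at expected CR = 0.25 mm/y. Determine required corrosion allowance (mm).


Corrosion allowance = CR × design life
CA = 0.25 * 19 = 4.75 mm

4.75 mm


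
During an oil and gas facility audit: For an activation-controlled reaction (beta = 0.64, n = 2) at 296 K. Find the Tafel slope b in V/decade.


Apply the Tafel slope relation: b = 2.303*R*T/(beta*n*F)
Numerator: 2.303 * 8.314 * 296 = 5667.55
Denominator: 0.64 * 2 * 96485 = 123500.8
b = 5667.55 / 123500.8 = 0.046 V/decade

0.046 V/decade


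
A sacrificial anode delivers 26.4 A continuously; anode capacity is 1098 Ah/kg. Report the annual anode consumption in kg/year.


Annual consumption = current * hours per year / capacity
Rate = 26.4 * 8760 / 1098 = 210.6 kg/year

210.6 kg/year


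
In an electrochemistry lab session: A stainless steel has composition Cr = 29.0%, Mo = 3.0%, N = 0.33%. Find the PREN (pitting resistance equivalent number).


Apply the PREN formula: PREN = Cr + 3.3*Mo + 16*N
PREN = 29.0 + 3.3*3.0 + 16*0.33
PREN = 29.0 + 9.9 + 5.28 = 44.18

44.18


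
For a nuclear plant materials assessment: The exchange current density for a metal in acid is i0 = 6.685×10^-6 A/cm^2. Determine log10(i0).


i0 = 6.685×10^-6 A/cm^2
log10(i0) = -5.175

-5.175


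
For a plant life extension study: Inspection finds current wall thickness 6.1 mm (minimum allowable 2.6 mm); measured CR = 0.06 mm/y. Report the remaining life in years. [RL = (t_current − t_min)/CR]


Apply the remaining-life relation: RL = (t_current − t_min) / CR
RL = (6.1 − 2.6) / 0.06 = 3.5 / 0.06 = 58.3 years

58.3 years


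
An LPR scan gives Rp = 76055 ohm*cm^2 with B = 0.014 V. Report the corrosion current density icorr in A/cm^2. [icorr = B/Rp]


Apply the Stern-Geary relation: icorr = B / Rp
icorr = 0.014 / 76055 = 1.841×10^-7 A/cm^2

1.841×10^-7 A/cm^2


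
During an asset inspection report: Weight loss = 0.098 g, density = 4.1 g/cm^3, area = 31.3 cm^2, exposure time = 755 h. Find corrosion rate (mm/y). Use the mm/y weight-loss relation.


Apply the mm/y weight-loss relation: CR = 87600 * W / (D * A * T)
Numerator: 87600 * 0.098 = 8584.8
Denominator: 4.1 * 31.3 * 755 = 96889.15
CR = 8584.8 / 96889.15 = 0.088604 mm/y

0.088604 mm/y


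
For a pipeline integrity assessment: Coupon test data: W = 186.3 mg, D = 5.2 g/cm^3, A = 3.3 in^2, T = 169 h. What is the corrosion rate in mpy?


Apply the mpy weight-loss relation: CR = 534 * W / (D * A * T)
Numerator: 534 * 186.3 = 99484.2
Denominator: 5.2 * 3.3 * 169 = 2900.04
CR = 99484.2 / 2900.04 = 34.30442 mpy

34.30442 mpy


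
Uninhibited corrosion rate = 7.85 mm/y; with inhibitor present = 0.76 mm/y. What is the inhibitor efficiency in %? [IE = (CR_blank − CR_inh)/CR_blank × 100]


Apply the inhibitor-efficiency definition: IE = (CR_blank − CR_inh)/CR_blank × 100
IE = (7.85 − 0.76) / 7.85 × 100
IE = 7.09 / 7.85 × 100 = 90.3 %

90.3 %


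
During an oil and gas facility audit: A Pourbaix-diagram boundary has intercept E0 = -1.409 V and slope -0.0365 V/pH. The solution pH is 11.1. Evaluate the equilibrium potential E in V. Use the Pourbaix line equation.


Apply the Pourbaix line equation: E = E0 + slope*pH
E = -1.409 + (-0.0365)*11.1 = -1.409 + (-0.40515) = -1.81415 V
Rounded to 4 decimal places: E = -1.8142 V

-1.8142 V


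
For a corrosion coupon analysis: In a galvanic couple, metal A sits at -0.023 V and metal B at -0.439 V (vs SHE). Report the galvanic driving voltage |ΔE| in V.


Driving voltage is the absolute potential difference.
|ΔE| = |-0.023 − (-0.439)| = 0.416 V

0.416 V


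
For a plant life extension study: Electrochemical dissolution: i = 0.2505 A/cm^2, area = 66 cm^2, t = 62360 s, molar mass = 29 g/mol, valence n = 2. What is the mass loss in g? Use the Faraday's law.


Apply Faraday's law: m = i*A*t*M / (n*F)
Total charge passed Q = i*A*t = 0.2505*66*62360 = 1030997.88 C
m = Q*M/(n*F) = 1030997.88*29/(2*96485) = 154.941 g

154.941 g


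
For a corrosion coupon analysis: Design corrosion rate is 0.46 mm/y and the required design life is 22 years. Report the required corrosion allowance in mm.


Corrosion allowance = CR × design life
CA = 0.46 * 22 = 10.12 mm

10.12 mm


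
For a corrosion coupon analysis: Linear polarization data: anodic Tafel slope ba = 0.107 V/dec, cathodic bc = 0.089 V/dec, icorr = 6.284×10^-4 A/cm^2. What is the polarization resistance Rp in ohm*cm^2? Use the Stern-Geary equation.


Apply the Stern-Geary equation: Rp = ba*bc / (2.303*icorr*(ba+bc))
ba*bc = 0.107*0.089 = 0.009523
ba+bc = 0.196; 2.303*icorr*(ba+bc) = 2.303*6.284×10^-4*0.196 = 2.8365222×10^-4
Rp = 0.009523 / 2.8365222×10^-4 = 33.6 ohm*cm^2

33.6 ohm*cm^2


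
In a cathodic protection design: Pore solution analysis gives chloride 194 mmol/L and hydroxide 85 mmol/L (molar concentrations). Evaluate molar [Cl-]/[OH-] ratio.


Threshold parameter = [Cl-] / [OH-] (molar basis; both in mmol/L, so units cancel)
Ratio = 194 / 85 = 2.28

2.28


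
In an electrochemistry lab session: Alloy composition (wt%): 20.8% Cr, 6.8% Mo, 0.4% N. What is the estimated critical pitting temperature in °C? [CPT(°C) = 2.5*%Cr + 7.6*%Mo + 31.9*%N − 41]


Apply the ASTM G48 empirical CPT estimate: CPT(°C) = 2.5*%Cr + 7.6*%Mo + 31.9*%N − 41
2.5*20.8 = 52; 7.6*6.8 = 51.68; 31.9*0.4 = 12.76
CPT = 52 + 51.68 + 12.76 − 41 = 75.44 °C
Rounded to 0.1 °C: CPT ≈ 75.4 °C

75.4 °C


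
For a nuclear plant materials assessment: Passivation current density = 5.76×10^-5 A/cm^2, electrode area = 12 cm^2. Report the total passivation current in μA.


I = i_pass * A, then convert A → μA (×10^6)
I = 5.76×10^-5 * 12 * 10^6 = 691.2 μA

691.2 μA


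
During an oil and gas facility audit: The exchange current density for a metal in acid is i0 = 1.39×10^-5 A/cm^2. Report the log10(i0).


i0 = 1.39×10^-5 A/cm^2
log10(i0) = -4.857

-4.857


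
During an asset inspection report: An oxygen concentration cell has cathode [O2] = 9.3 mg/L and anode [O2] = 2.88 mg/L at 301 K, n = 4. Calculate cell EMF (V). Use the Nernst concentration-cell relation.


Apply the Nernst concentration-cell relation: E = (RT/nF)*ln(C_cathode/C_anode)
RT/nF = 8.314*301/(4*96485) = 0.0064842 V
ln(9.3/2.88) = 1.17222
E = 0.0064842 * 1.17222 = 0.0076 V

0.0076 V


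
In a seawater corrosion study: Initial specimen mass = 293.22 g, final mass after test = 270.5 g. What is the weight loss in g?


Weight loss = initial − final
WL = 293.22 − 270.5 = 22.72 g

22.72 g


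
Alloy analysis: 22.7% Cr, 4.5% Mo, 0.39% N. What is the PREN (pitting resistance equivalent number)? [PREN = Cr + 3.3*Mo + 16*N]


Apply the PREN formula: PREN = Cr + 3.3*Mo + 16*N
PREN = 22.7 + 3.3*4.5 + 16*0.39
PREN = 22.7 + 14.85 + 6.24 = 43.79

43.79


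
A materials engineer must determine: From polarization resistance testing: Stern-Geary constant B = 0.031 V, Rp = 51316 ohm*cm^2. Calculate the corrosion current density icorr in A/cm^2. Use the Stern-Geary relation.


Apply the Stern-Geary relation: icorr = B / Rp
icorr = 0.031 / 51316 = 6.041×10^-7 A/cm^2

6.041×10^-7 A/cm^2


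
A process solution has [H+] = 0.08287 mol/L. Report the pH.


pH = −log10[H+]
pH = −log10(0.08287) = 1.08

1.08


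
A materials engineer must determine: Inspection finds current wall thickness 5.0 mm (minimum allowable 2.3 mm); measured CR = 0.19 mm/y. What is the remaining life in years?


Apply the remaining-life relation: RL = (t_current − t_min) / CR
RL = (5.0 − 2.3) / 0.19 = 2.7 / 0.19 = 14.2 years

14.2 years


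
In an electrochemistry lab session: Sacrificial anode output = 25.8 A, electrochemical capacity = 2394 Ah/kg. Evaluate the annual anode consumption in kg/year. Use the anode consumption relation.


Annual consumption = current * hours per year / capacity
Rate = 25.8 * 8760 / 2394 = 94.4 kg/year

94.4 kg/year


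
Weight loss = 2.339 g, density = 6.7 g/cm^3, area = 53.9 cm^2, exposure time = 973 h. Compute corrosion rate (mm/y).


Apply the mm/y weight-loss relation: CR = 87600 * W / (D * A * T)
Numerator: 87600 * 2.339 = 204896.4
Denominator: 6.7 * 53.9 * 973 = 351379.49
CR = 204896.4 / 351379.49 = 0.5831 mm/y

0.5831 mm/y


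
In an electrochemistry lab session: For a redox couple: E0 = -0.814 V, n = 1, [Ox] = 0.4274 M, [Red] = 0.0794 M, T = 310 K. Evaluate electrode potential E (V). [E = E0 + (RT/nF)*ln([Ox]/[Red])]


Apply the Nernst equation: E = E0 + (RT/nF)*ln([Ox]/[Red])
Step 1: RT/nF = 8.314*310/(1*96485) = 0.02671234 V
Step 2: [Ox]/[Red] = 0.4274/0.0794 = 5.382872
Step 3: ln(5.382872) = 1.683222
Step 4: correction = 0.02671234 * 1.683222 = 0.045 V
E = -0.814 + 0.045 = -0.769 V

-0.769 V


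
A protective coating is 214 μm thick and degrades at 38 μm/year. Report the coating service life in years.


Service life = thickness / degradation rate
Life = 214 / 38 = 5.6 years

5.6 years


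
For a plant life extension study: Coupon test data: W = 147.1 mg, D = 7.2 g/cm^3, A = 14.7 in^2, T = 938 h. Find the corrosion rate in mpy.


Apply the mpy weight-loss relation: CR = 534 * W / (D * A * T)
Numerator: 534 * 147.1 = 78551.4
Denominator: 7.2 * 14.7 * 938 = 99277.92
CR = 78551.4 / 99277.92 = 0.79123 mpy

0.79123 mpy


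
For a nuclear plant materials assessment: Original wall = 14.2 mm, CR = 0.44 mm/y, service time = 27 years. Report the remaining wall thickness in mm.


Remaining wall = original − CR × time
t = 14.2 − 0.44*27 = 14.2 − 11.88 = 2.32 mm

2.32 mm


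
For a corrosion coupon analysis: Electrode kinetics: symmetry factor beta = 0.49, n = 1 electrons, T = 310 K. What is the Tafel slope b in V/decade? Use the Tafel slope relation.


Apply the Tafel slope relation: b = 2.303*R*T/(beta*n*F)
Numerator: 2.303 * 8.314 * 310 = 5935.61
Denominator: 0.49 * 1 * 96485 = 47277.65
b = 5935.61 / 47277.65 = 0.1255 V/decade

0.1255 V/decade


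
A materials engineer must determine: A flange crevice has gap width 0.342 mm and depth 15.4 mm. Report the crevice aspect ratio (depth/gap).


Aspect ratio = depth / gap
Ratio = 15.4 / 0.342 = 45.0

45.0


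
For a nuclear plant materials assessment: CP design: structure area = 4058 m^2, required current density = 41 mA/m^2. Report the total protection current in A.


I = area * current density, then convert mA → A (÷1000)
I = 4058 * 41 / 1000 = 166.38 A

166.38 A


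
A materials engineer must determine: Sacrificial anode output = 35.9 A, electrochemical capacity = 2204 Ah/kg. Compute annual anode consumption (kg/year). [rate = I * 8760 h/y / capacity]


Annual consumption = current * hours per year / capacity
Rate = 35.9 * 8760 / 2204 = 142.7 kg/year

142.7 kg/year


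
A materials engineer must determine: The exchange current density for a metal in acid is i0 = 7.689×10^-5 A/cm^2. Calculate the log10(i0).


i0 = 7.689×10^-5 A/cm^2
log10(i0) = -4.114

-4.114


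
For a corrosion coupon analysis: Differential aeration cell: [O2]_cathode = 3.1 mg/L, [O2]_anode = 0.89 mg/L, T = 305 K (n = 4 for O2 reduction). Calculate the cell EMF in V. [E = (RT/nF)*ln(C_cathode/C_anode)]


Apply the Nernst concentration-cell relation: E = (RT/nF)*ln(C_cathode/C_anode)
RT/nF = 8.314*305/(4*96485) = 0.00657037 V
ln(3.1/0.89) = 1.24794
E = 0.00657037 * 1.24794 = 0.0082 V

0.0082 V


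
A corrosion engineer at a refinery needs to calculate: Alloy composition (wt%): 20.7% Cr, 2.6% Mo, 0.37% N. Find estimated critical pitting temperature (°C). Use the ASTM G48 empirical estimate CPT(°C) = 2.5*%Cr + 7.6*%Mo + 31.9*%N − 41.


Apply the ASTM G48 empirical CPT estimate: CPT(°C) = 2.5*%Cr + 7.6*%Mo + 31.9*%N − 41
2.5*20.7 = 51.75; 7.6*2.6 = 19.76; 31.9*0.37 = 11.803
CPT = 51.75 + 19.76 + 11.803 − 41 = 42.313 °C
Rounded to 0.1 °C: CPT ≈ 42.3 °C

42.3 °C


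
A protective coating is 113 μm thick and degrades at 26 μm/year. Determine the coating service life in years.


Service life = thickness / degradation rate
Life = 113 / 26 = 4.3 years

4.3 years


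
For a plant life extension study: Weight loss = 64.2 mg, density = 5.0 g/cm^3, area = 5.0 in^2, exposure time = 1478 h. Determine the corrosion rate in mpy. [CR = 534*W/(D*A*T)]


Apply the mpy weight-loss relation: CR = 534 * W / (D * A * T)
Numerator: 534 * 64.2 = 34282.8
Denominator: 5.0 * 5.0 * 1478 = 36950.0
CR = 34282.8 / 36950.0 = 0.928 mpy

0.928 mpy


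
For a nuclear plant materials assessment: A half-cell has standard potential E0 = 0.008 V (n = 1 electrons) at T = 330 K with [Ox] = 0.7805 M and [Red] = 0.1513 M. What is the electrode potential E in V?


Apply the Nernst equation: E = E0 + (RT/nF)*ln([Ox]/[Red])
Step 1: RT/nF = 8.314*330/(1*96485) = 0.02843572 V
Step 2: [Ox]/[Red] = 0.7805/0.1513 = 5.158625
Step 3: ln(5.158625) = 1.64067
Step 4: correction = 0.02843572 * 1.64067 = 0.047 V
E = 0.008 + 0.047 = 0.055 V

0.055 V


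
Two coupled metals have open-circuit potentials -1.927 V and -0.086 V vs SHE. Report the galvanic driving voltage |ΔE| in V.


Driving voltage is the absolute potential difference.
|ΔE| = |-1.927 − (-0.086)| = 1.841 V

1.841 V


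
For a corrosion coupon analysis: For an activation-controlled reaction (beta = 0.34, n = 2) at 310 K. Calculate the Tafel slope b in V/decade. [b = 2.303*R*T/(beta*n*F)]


Apply the Tafel slope relation: b = 2.303*R*T/(beta*n*F)
Numerator: 2.303 * 8.314 * 310 = 5935.61
Denominator: 0.34 * 2 * 96485 = 65609.8
b = 5935.61 / 65609.8 = 0.09 V/decade

0.09 V/decade


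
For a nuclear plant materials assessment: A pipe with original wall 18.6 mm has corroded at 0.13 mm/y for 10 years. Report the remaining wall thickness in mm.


Remaining wall = original − CR × time
t = 18.6 − 0.13*10 = 18.6 − 1.3 = 17.3 mm

17.3 mm


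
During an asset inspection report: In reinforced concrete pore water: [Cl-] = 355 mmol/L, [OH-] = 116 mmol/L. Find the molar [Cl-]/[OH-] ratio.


Threshold parameter = [Cl-] / [OH-] (molar basis; both in mmol/L, so units cancel)
Ratio = 355 / 116 = 3.06

3.06


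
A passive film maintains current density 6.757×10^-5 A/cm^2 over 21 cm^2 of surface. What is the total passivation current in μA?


I = i_pass * A, then convert A → μA (×10^6)
I = 6.757×10^-5 * 21 * 10^6 = 1418.97 μA

1418.97 μA


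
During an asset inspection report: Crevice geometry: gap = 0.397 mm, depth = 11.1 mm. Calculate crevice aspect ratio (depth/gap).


Aspect ratio = depth / gap
Ratio = 11.1 / 0.397 = 28.0

28.0


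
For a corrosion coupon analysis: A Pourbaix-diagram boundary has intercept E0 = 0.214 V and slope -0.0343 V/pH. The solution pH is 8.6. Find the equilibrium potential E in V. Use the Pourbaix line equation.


Apply the Pourbaix line equation: E = E0 + slope*pH
E = 0.214 + (-0.0343)*8.6 = 0.214 + (-0.29498) = -0.08098 V
Rounded to 4 decimal places: E = -0.0810 V

-0.0810 V


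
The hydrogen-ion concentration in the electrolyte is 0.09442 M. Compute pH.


pH = −log10[H+]
pH = −log10(0.09442) = 1.02

1.02


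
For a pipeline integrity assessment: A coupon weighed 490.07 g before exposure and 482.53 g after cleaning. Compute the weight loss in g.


Weight loss = initial − final
WL = 490.07 − 482.53 = 7.54 g

7.54 g


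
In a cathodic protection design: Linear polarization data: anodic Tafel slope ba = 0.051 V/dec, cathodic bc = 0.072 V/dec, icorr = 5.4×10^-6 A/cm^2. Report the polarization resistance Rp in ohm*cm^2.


Apply the Stern-Geary equation: Rp = ba*bc / (2.303*icorr*(ba+bc))
ba*bc = 0.051*0.072 = 0.003672
ba+bc = 0.123; 2.303*icorr*(ba+bc) = 2.303*5.4×10^-6*0.123 = 1.5296526×10^-6
Rp = 0.003672 / 1.5296526×10^-6 = 2400.55 ohm*cm^2

2400.55 ohm*cm^2


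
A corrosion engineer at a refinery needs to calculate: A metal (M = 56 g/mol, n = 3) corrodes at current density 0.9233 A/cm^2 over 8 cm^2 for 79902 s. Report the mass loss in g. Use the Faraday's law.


Apply Faraday's law: m = i*A*t*M / (n*F)
Total charge passed Q = i*A*t = 0.9233*8*79902 = 590188.1328 C
m = Q*M/(n*F) = 590188.1328*56/(3*96485) = 114.1819 g

114.1819 g


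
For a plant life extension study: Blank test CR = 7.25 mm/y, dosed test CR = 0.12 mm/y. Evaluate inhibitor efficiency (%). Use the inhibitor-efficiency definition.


Apply the inhibitor-efficiency definition: IE = (CR_blank − CR_inh)/CR_blank × 100
IE = (7.25 − 0.12) / 7.25 × 100
IE = 7.13 / 7.25 × 100 = 98.3 %

98.3 %


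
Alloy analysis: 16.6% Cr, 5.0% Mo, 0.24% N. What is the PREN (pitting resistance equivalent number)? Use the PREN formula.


Apply the PREN formula: PREN = Cr + 3.3*Mo + 16*N
PREN = 16.6 + 3.3*5.0 + 16*0.24
PREN = 16.6 + 16.5 + 3.84 = 36.94

36.94


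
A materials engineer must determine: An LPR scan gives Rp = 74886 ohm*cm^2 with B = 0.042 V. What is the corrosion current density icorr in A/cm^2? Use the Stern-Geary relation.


Apply the Stern-Geary relation: icorr = B / Rp
icorr = 0.042 / 74886 = 5.609×10^-7 A/cm^2

5.609×10^-7 A/cm^2


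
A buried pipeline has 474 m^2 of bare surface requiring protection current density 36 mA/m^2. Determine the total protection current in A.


I = area * current density, then convert mA → A (÷1000)
I = 474 * 36 / 1000 = 17.06 A

17.06 A


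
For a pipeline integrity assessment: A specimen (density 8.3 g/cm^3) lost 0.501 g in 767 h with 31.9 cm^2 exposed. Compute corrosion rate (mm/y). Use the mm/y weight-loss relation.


Apply the mm/y weight-loss relation: CR = 87600 * W / (D * A * T)
Numerator: 87600 * 0.501 = 43887.6
Denominator: 8.3 * 31.9 * 767 = 203078.59
CR = 43887.6 / 203078.59 = 0.21611 mm/y

0.21611 mm/y


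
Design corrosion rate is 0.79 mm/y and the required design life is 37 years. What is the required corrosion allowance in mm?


Corrosion allowance = CR × design life
CA = 0.79 * 37 = 29.23 mm

29.23 mm


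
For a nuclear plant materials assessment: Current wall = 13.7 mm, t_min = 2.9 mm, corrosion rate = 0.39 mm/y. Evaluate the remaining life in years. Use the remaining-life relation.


Apply the remaining-life relation: RL = (t_current − t_min) / CR
RL = (13.7 − 2.9) / 0.39 = 10.8 / 0.39 = 27.7 years

27.7 years


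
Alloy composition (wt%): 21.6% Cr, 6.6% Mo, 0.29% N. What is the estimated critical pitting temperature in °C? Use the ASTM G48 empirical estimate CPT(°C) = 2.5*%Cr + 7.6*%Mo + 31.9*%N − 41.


Apply the ASTM G48 empirical CPT estimate: CPT(°C) = 2.5*%Cr + 7.6*%Mo + 31.9*%N − 41
2.5*21.6 = 54; 7.6*6.6 = 50.16; 31.9*0.29 = 9.251
CPT = 54 + 50.16 + 9.251 − 41 = 72.411 °C
Rounded to 0.1 °C: CPT ≈ 72.4 °C

72.4 °C
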